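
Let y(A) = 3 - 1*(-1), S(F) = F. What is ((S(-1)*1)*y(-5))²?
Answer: 16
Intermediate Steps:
y(A) = 4 (y(A) = 3 + 1 = 4)
((S(-1)*1)*y(-5))² = (-1*1*4)² = (-1*4)² = (-4)² = 16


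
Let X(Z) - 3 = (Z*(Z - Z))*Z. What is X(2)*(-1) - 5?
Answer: -8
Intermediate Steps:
X(Z) = 3 (X(Z) = 3 + (Z*(Z - Z))*Z = 3 + (Z*0)*Z = 3 + 0*Z = 3 + 0 = 3)
X(2)*(-1) - 5 = 3*(-1) - 5 = -3 - 5 = -8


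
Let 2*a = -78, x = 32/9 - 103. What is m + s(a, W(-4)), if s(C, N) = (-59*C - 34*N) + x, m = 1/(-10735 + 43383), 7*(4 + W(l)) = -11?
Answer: 100363951/41976 ≈ 2391.0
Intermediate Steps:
x = -895/9 (x = 32*(⅑) - 103 = 32/9 - 103 = -895/9 ≈ -99.444)
a = -39 (a = (½)*(-78) = -39)
W(l) = -39/7 (W(l) = -4 + (⅐)*(-11) = -4 - 11/7 = -39/7)
m = 1/32648 ≈ 3.0630e-5
s(C, N) = -895/9 - 59*C - 34*N (s(C, N) = (-59*C - 34*N) - 895/9 = -895/9 - 59*C - 34*N)
m + s(a, W(-4)) = 1/32648 + (-895/9 - 59*(-39) - 34*(-39/7)) = 1/32648 + (-895/9 + 2301 + 1326/7) = 1/32648 + 150632/63 = 100363951/41976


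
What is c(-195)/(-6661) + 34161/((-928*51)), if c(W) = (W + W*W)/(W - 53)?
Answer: -2276712257/3257602016 ≈ -0.69889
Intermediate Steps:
c(W) = (W + W²)/(-53 + W)
c(-195)/(-6661) + 34161/((-928*51)) = -195*(1 - 195)/(-53 - 195)/(-6661) + 34161/((-928*51)) = -195*(-194)/(-248)*(-1/6661) + 34161/(-47328) = -195*(-1/248)*(-194)*(-1/6661) + 34161*(-1/47328) = -18915/124*(-1/6661) - 11387/15776 = 18915/825964 - 11387/15776 = -2276712257/3257602016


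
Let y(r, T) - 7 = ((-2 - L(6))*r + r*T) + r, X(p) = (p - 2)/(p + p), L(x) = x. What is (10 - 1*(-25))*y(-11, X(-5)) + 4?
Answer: 5349/2 ≈ 2674.5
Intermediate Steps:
X(p) = (-2 + p)/(2*p) (X(p) = (-2 + p)/((2*p)) = (-2 + p)*(1/(2*p)) = (-2 + p)/(2*p))
y(r, T) = 7 - 7*r + T*r (y(r, T) = 7 + (((-2 - 1*6)*r + r*T) + r) = 7 + (((-2 - 6)*r + T*r) + r) = 7 + ((-8*r + T*r) + r) = 7 + (-7*r + T*r) = 7 - 7*r + T*r)
(10 - 1*(-25))*y(-11, X(-5)) + 4 = (10 - 1*(-25))*(7 - 7*(-11) + ((½)*(-2 - 5)/(-5))*(-11)) + 4 = (10 + 25)*(7 + 77 + ((½)*(-⅕)*(-7))*(-11)) + 4 = 35*(7 + 77 + (7/10)*(-11)) + 4 = 35*(7 + 77 - 77/10) + 4 = 35*(763/10) + 4 = 5341/2 + 4 = 5349/2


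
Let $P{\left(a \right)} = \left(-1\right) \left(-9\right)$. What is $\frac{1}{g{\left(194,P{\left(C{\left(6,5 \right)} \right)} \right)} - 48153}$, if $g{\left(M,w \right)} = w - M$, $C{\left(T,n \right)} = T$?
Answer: $- \frac{1}{48338} \approx -2.0688 \cdot 10^{-5}$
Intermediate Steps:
$P{\left(a \right)} = 9$
$\frac{1}{g{\left(194,P{\left(C{\left(6,5 \right)} \right)} \right)} - 48153} = \frac{1}{\left(9 - 194\right) - 48153} = \frac{1}{-185 - 48153} = \frac{1}{-48338} = - \frac{1}{48338}$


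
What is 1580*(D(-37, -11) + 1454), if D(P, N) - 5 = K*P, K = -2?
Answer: 2422140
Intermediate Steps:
D(P, N) = 5 - 2*P
1580*(D(-37, -11) + 1454) = 1580*((5 - 2*(-37)) + 1454) = 1580*((5 + 74) + 1454) = 1580*(79 + 1454) = 1580*1533 = 2422140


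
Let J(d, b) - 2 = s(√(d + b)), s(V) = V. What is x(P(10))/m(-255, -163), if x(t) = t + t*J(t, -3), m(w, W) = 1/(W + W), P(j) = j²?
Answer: -97800 - 32600*√97 ≈ -4.1887e+5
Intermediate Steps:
J(d, b) = 2 + √(b + d) (J(d, b) = 2 + √(d + b) = 2 + √(b + d))
m(w, W) = 1/(2*W)
x(t) = t + t*(2 + √(-3 + t))
x(P(10))/m(-255, -163) = (10²*(3 + √(-3 + 10²)))/(((½)/(-163))) = (100*(3 + √(-3 + 100)))/(((½)*(-1/163))) = (100*(3 + √97))/(-1/326) = (300 + 100*√97)*(-326) = -97800 - 32600*√97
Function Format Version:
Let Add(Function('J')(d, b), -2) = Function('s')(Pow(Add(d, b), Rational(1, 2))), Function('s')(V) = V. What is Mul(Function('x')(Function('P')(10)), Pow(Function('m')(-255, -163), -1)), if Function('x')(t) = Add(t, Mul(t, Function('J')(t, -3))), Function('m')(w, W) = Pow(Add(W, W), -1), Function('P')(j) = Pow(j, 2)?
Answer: Add(-97800, Mul(-32600, Pow(97, Rational(1, 2)))) ≈ -4.1887e+5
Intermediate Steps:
Function('J')(d, b) = Add(2, Pow(Add(b, d), Rational(1, 2))) (Function('J')(d, b) = Add(2, Pow(Add(d, b), Rational(1, 2))) = Add(2, Pow(Add(b, d), Rational(1, 2))))
Function('m')(w, W) = Mul(Rational(1, 2), Pow(W, -1)) (Function('m')(w, W) = Pow(Mul(2, W), -1) = Mul(Rational(1, 2), Pow(W, -1)))
Function('x')(t) = Add(t, Mul(t, Add(2, Pow(Add(-3, t), Rational(1, 2)))))
Mul(Function('x')(Function('P')(10)), Pow(Function('m')(-255, -163), -1)) = Mul(Mul(Pow(10, 2), Add(3, Pow(Add(-3, Pow(10, 2)), Rational(1, 2)))), Pow(Mul(Rational(1, 2), Pow(-163, -1)), -1)) = Mul(Mul(100, Add(3, Pow(Add(-3, 100), Rational(1, 2)))), Pow(Mul(Rational(1, 2), Rational(-1, 163)), -1)) = Mul(Mul(100, Add(3, Pow(97, Rational(1, 2)))), Pow(Rational(-1, 326), -1)) = Mul(Add(300, Mul(100, Pow(97, Rational(1, 2)))), -326) = Add(-97800, Mul(-32600, Pow(97, Rational(1, 2))))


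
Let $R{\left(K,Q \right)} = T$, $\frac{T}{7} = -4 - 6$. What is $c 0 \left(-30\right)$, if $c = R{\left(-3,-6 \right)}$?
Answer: $0$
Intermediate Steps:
$T = -70$ ($T = 7 \left(-4 - 6\right) = 7 \left(-10\right) = -70$)
$R{\left(K,Q \right)} = -70$
$c = -70$
$c 0 \left(-30\right) = \left(-70\right) 0 \left(-30\right) = 0 \left(-30\right) = 0$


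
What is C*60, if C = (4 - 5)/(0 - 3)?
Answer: 20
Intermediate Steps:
C = ⅓ (C = -1/(-3) = -1*(-⅓) = ⅓ ≈ 0.33333)
C*60 = (⅓)*60 = 20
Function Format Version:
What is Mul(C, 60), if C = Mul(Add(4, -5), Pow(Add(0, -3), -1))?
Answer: 20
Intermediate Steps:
C = Rational(1, 3) (C = Mul(-1, Pow(-3, -1)) = Mul(-1, Rational(-1, 3)) = Rational(1, 3) ≈ 0.33333)
Mul(C, 60) = Mul(Rational(1, 3), 60) = 20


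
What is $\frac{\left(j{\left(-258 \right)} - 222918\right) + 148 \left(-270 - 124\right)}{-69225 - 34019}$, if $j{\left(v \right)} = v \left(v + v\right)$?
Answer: $\frac{74051}{51622} \approx 1.4345$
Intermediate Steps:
$j{\left(v \right)} = 2 v^{2}$ ($j{\left(v \right)} = v 2 v = 2 v^{2}$)
$\frac{\left(j{\left(-258 \right)} - 222918\right) + 148 \left(-270 - 124\right)}{-69225 - 34019} = \frac{\left(2 \left(-258\right)^{2} - 222918\right) + 148 \left(-270 - 124\right)}{-69225 - 34019} = \frac{\left(2 \cdot 66564 - 222918\right) + 148 \left(-394\right)}{-103244} = \left(\left(133128 - 222918\right) - 58312\right) \left(- \frac{1}{103244}\right) = \left(-89790 - 58312\right) \left(- \frac{1}{103244}\right) = \left(-148102\right) \left(- \frac{1}{103244}\right) = \frac{74051}{51622}$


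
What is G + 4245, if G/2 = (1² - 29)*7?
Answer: 3853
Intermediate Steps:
G = -392 (G = 2*((1² - 29)*7) = 2*((1 - 29)*7) = 2*(-28*7) = 2*(-196) = -392)
G + 4245 = -392 + 4245 = 3853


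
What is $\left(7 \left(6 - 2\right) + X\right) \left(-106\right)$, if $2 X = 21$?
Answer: $-4081$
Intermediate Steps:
$X = \frac{21}{2}$ ($X = \frac{1}{2} \cdot 21 = \frac{21}{2} \approx 10.5$)
$\left(7 \left(6 - 2\right) + X\right) \left(-106\right) = \left(7 \left(6 - 2\right) + \frac{21}{2}\right) \left(-106\right) = \left(7 \cdot 4 + \frac{21}{2}\right) \left(-106\right) = \left(28 + \frac{21}{2}\right) \left(-106\right) = \frac{77}{2} \left(-106\right) = -4081$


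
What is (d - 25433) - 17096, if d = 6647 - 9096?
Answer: -44978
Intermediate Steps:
d = -2449
(d - 25433) - 17096 = (-2449 - 25433) - 17096 = -27882 - 17096 = -44978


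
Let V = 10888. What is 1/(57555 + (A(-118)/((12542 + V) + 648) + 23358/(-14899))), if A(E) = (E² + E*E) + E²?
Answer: 59789687/3441205426469 ≈ 1.7375e-5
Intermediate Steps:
A(E) = 3*E² (A(E) = (E² + E²) + E² = 2*E² + E² = 3*E²)
1/(57555 + (A(-118)/((12542 + V) + 648) + 23358/(-14899))) = 1/(57555 + ((3*(-118)²)/((12542 + 10888) + 648) + 23358/(-14899))) = 1/(57555 + ((3*13924)/(23430 + 648) + 23358*(-1/14899))) = 1/(57555 + (41772/24078 - 23358/14899)) = 1/(57555 + (41772*(1/24078) - 23358/14899)) = 1/(57555 + (6962/4013 - 23358/14899)) = 1/(57555 + 9991184/59789687) = 1/(3441205426469/59789687) = 59789687/3441205426469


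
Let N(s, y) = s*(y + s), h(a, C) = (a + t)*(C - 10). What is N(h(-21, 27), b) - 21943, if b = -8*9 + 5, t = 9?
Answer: 33341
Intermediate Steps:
h(a, C) = (-10 + C)*(9 + a) (h(a, C) = (a + 9)*(C - 10) = (9 + a)*(-10 + C) = (-10 + C)*(9 + a))
b = -67 (b = -72 + 5 = -67)
N(s, y) = s*(s + y)
N(h(-21, 27), b) - 21943 = (-90 - 10*(-21) + 9*27 + 27*(-21))*((-90 - 10*(-21) + 9*27 + 27*(-21)) - 67) - 21943 = (-90 + 210 + 243 - 567)*((-90 + 210 + 243 - 567) - 67) - 21943 = -204*(-204 - 67) - 21943 = -204*(-271) - 21943 = 55284 - 21943 = 33341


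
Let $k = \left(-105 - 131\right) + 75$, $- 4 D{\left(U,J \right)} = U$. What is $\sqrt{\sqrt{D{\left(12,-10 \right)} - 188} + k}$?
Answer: $\sqrt{-161 + i \sqrt{191}} \approx 0.5441 + 12.7 i$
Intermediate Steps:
$D{\left(U,J \right)} = - \frac{U}{4}$
$k = -161$ ($k = -236 + 75 = -161$)
$\sqrt{\sqrt{D{\left(12,-10 \right)} - 188} + k} = \sqrt{\sqrt{\left(- \frac{1}{4}\right) 12 - 188} - 161} = \sqrt{\sqrt{-3 - 188} - 161} = \sqrt{\sqrt{-191} - 161} = \sqrt{i \sqrt{191} - 161} = \sqrt{-161 + i \sqrt{191}}$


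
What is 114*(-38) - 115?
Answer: -4447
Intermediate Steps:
114*(-38) - 115 = -4332 - 115 = -4447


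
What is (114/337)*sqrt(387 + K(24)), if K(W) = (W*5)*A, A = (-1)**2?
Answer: 1482*sqrt(3)/337 ≈ 7.6169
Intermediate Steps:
A = 1
K(W) = 5*W (K(W) = (W*5)*1 = (5*W)*1 = 5*W)
(114/337)*sqrt(387 + K(24)) = (114/337)*sqrt(387 + 5*24) = (114*(1/337))*sqrt(387 + 120) = 114*sqrt(507)/337 = 114*(13*sqrt(3))/337 = 1482*sqrt(3)/337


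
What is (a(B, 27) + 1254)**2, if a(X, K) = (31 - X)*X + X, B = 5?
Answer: 1929321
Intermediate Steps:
a(X, K) = X + X*(31 - X) (a(X, K) = X*(31 - X) + X = X + X*(31 - X))
(a(B, 27) + 1254)**2 = (5*(32 - 1*5) + 1254)**2 = (5*(32 - 5) + 1254)**2 = (5*27 + 1254)**2 = (135 + 1254)**2 = 1389**2 = 1929321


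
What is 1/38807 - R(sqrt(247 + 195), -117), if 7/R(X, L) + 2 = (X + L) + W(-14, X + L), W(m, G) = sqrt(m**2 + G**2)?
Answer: (-271768 + sqrt(442) + sqrt(14327 - 234*sqrt(442)))/(38807*(-119 + sqrt(442) + sqrt(14327 - 234*sqrt(442)))) ≈ 7.1118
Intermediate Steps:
W(m, G) = sqrt(G**2 + m**2)
R(X, L) = 7/(-2 + L + X + sqrt(196 + (L + X)**2)) (R(X, L) = 7/(-2 + ((X + L) + sqrt((X + L)**2 + (-14)**2))) = 7/(-2 + ((L + X) + sqrt((L + X)**2 + 196))) = 7/(-2 + ((L + X) + sqrt(196 + (L + X)**2))) = 7/(-2 + (L + X + sqrt(196 + (L + X)**2))) = 7/(-2 + L + X + sqrt(196 + (L + X)**2)))
1/38807 - R(sqrt(247 + 195), -117) = 1/38807 - 7/(-2 - 117 + sqrt(247 + 195) + sqrt(196 + (-117 + sqrt(247 + 195))**2)) = 1/38807 - 7/(-2 - 117 + sqrt(442) + sqrt(196 + (-117 + sqrt(442))**2)) = 1/38807 - 7/(-119 + sqrt(442) + sqrt(196 + (-117 + sqrt(442))**2))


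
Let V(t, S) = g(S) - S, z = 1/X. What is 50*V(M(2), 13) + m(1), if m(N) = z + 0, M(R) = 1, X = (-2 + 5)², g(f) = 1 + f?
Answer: 451/9 ≈ 50.111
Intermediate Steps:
X = 9 (X = 3² = 9)
z = ⅑ (z = 1/9 = ⅑ ≈ 0.11111)
V(t, S) = 1 (V(t, S) = (1 + S) - S = 1)
m(N) = ⅑ (m(N) = ⅑ + 0 = ⅑)
50*V(M(2), 13) + m(1) = 50*1 + ⅑ = 50 + ⅑ = 451/9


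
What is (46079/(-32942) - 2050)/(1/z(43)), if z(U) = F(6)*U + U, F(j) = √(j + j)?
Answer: -2905818697/32942 - 2905818697*√3/16471 ≈ -3.9378e+5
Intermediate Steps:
F(j) = √2*√j (F(j) = √(2*j) = √2*√j)
z(U) = U + 2*U*√3 (z(U) = (√2*√6)*U + U = (2*√3)*U + U = 2*U*√3 + U = U + 2*U*√3)
(46079/(-32942) - 2050)/(1/z(43)) = (46079/(-32942) - 2050)/(1/(43*(1 + 2*√3))) = (46079*(-1/32942) - 2050)/(1/(43 + 86*√3)) = (-46079/32942 - 2050)*(43 + 86*√3) = -67577179*(43 + 86*√3)/32942 = -2905818697/32942 - 2905818697*√3/16471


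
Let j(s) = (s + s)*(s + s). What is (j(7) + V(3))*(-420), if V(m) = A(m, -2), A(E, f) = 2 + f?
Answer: -82320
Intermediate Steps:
V(m) = 0 (V(m) = 2 - 2 = 0)
j(s) = 4*s² (j(s) = (2*s)*(2*s) = 4*s²)
(j(7) + V(3))*(-420) = (4*7² + 0)*(-420) = (4*49 + 0)*(-420) = (196 + 0)*(-420) = 196*(-420) = -82320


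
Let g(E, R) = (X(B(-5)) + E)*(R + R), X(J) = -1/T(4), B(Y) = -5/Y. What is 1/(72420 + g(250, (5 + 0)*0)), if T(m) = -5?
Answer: 1/72420 ≈ 1.3808e-5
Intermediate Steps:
X(J) = ⅕ (X(J) = -1/(-5) = -1*(-⅕) = ⅕)
g(E, R) = 2*R*(⅕ + E) (g(E, R) = (⅕ + E)*(R + R) = (⅕ + E)*(2*R) = 2*R*(⅕ + E))
1/(72420 + g(250, (5 + 0)*0)) = 1/(72420 + 2*((5 + 0)*0)*(1 + 5*250)/5) = 1/(72420 + 2*(5*0)*(1 + 1250)/5) = 1/(72420 + (⅖)*0*1251) = 1/(72420 + 0) = 1/72420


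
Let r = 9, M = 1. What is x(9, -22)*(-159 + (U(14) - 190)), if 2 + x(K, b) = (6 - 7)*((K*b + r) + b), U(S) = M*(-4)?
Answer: -73777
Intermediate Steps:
U(S) = -4 (U(S) = 1*(-4) = -4)
x(K, b) = -11 - b - K*b (x(K, b) = -2 + (6 - 7)*((K*b + 9) + b) = -2 - ((9 + K*b) + b) = -2 - (9 + b + K*b) = -2 + (-9 - b - K*b) = -11 - b - K*b)
x(9, -22)*(-159 + (U(14) - 190)) = (-11 - 1*(-22) - 1*9*(-22))*(-159 + (-4 - 190)) = (-11 + 22 + 198)*(-159 - 194) = 209*(-353) = -73777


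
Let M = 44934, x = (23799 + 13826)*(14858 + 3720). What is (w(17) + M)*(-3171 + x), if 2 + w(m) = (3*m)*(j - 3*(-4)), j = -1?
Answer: 31799337635947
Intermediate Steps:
x = 698997250 (x = 37625*18578 = 698997250)
w(m) = -2 + 33*m (w(m) = -2 + (3*m)*(-1 - 3*(-4)) = -2 + (3*m)*(-1 + 12) = -2 + (3*m)*11 = -2 + 33*m)
(w(17) + M)*(-3171 + x) = ((-2 + 33*17) + 44934)*(-3171 + 698997250) = ((-2 + 561) + 44934)*698994079 = (559 + 44934)*698994079 = 45493*698994079 = 31799337635947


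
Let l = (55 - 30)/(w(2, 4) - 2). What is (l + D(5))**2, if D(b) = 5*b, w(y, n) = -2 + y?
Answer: 625/4 ≈ 156.25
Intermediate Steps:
l = -25/2 (l = (55 - 30)/((-2 + 2) - 2) = 25/(0 - 2) = 25/(-2) = 25*(-1/2) = -25/2 ≈ -12.500)
(l + D(5))**2 = (-25/2 + 5*5)**2 = (-25/2 + 25)**2 = (25/2)**2 = 625/4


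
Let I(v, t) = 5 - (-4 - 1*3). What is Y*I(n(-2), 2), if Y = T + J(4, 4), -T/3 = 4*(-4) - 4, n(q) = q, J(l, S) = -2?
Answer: 696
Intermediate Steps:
I(v, t) = 12 (I(v, t) = 5 - (-4 - 3) = 5 - 1*(-7) = 5 + 7 = 12)
T = 60 (T = -3*(4*(-4) - 4) = -3*(-16 - 4) = -3*(-20) = 60)
Y = 58 (Y = 60 - 2 = 58)
Y*I(n(-2), 2) = 58*12 = 696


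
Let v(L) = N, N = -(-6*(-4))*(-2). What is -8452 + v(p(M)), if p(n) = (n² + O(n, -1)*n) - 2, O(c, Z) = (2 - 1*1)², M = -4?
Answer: -8404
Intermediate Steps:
O(c, Z) = 1 (O(c, Z) = (2 - 1)² = 1² = 1)
p(n) = -2 + n + n² (p(n) = (n² + 1*n) - 2 = (n² + n) - 2 = (n + n²) - 2 = -2 + n + n²)
N = 48 (N = -24*(-2) = -1*(-48) = 48)
v(L) = 48
-8452 + v(p(M)) = -8452 + 48 = -8404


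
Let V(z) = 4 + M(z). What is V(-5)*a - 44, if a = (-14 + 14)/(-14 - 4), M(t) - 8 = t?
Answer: -44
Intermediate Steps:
M(t) = 8 + t
a = 0 (a = 0/(-18) = 0*(-1/18) = 0)
V(z) = 12 + z (V(z) = 4 + (8 + z) = 12 + z)
V(-5)*a - 44 = (12 - 5)*0 - 44 = 7*0 - 44 = 0 - 44 = -44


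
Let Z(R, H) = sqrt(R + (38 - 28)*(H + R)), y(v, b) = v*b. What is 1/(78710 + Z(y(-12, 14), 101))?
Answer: 39355/3097632469 - I*sqrt(838)/6195264938 ≈ 1.2705e-5 - 4.6726e-9*I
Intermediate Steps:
y(v, b) = b*v
Z(R, H) = sqrt(10*H + 11*R) (Z(R, H) = sqrt(R + 10*(H + R)) = sqrt(R + (10*H + 10*R)) = sqrt(10*H + 11*R))
1/(78710 + Z(y(-12, 14), 101)) = 1/(78710 + sqrt(10*101 + 11*(14*(-12)))) = 1/(78710 + sqrt(1010 + 11*(-168))) = 1/(78710 + sqrt(1010 - 1848)) = 1/(78710 + sqrt(-838)) = 1/(78710 + I*sqrt(838))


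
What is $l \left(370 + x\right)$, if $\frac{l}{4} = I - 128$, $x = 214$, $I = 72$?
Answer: $-130816$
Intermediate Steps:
$l = -224$ ($l = 4 \left(72 - 128\right) = 4 \left(-56\right) = -224$)
$l \left(370 + x\right) = - 224 \left(370 + 214\right) = \left(-224\right) 584 = -130816$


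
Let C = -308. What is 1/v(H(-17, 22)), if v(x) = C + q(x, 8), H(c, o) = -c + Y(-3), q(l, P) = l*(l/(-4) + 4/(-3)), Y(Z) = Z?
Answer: -3/1127 ≈ -0.0026619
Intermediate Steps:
q(l, P) = l*(-4/3 - l/4) (q(l, P) = l*(l*(-¼) + 4*(-⅓)) = l*(-l/4 - 4/3) = l*(-4/3 - l/4))
H(c, o) = -3 - c (H(c, o) = -c - 3 = -3 - c)
v(x) = -308 - x*(16 + 3*x)/12
1/v(H(-17, 22)) = 1/(-308 - (-3 - 1*(-17))*(16 + 3*(-3 - 1*(-17)))/12) = 1/(-308 - (-3 + 17)*(16 + 3*(-3 + 17))/12) = 1/(-308 - 1/12*14*(16 + 3*14)) = 1/(-308 - 1/12*14*(16 + 42)) = 1/(-308 - 1/12*14*58) = 1/(-308 - 203/3) = 1/(-1127/3) = -3/1127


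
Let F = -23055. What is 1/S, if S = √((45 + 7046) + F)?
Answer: -I*√3991/7982 ≈ -0.0079146*I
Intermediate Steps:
S = 2*I*√3991 (S = √((45 + 7046) - 23055) = √(7091 - 23055) = √(-15964) = 2*I*√3991 ≈ 126.35*I)
1/S = 1/(2*I*√3991) = -I*√3991/7982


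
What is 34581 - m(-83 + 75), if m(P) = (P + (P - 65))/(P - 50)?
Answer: 2005617/58 ≈ 34580.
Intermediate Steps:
m(P) = (-65 + 2*P)/(-50 + P) (m(P) = (P + (-65 + P))/(-50 + P) = (-65 + 2*P)/(-50 + P))
34581 - m(-83 + 75) = 34581 - (-65 + 2*(-83 + 75))/(-50 + (-83 + 75)) = 34581 - (-65 + 2*(-8))/(-50 - 8) = 34581 - (-65 - 16)/(-58) = 34581 - (-1)*(-81)/58 = 34581 - 1*81/58 = 34581 - 81/58 = 2005617/58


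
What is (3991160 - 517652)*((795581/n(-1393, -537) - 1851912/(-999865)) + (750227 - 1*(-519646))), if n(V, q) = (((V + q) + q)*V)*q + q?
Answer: 678240976198684615099854157/153764046051055 ≈ 4.4109e+12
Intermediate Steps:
n(V, q) = q + V*q*(V + 2*q) (n(V, q) = ((V + 2*q)*V)*q + q = (V*(V + 2*q))*q + q = V*q*(V + 2*q) + q = q + V*q*(V + 2*q))
(3991160 - 517652)*((795581/n(-1393, -537) - 1851912/(-999865)) + (750227 - 1*(-519646))) = (3991160 - 517652)*((795581/((-537*(1 + (-1393)² + 2*(-1393)*(-537)))) - 1851912/(-999865)) + (750227 - 1*(-519646))) = 3473508*((795581/((-537*(1 + 1940449 + 1496082))) - 1851912*(-1/999865)) + (750227 + 519646)) = 3473508*((795581/((-537*3436532)) + 1851912/999865) + 1269873) = 3473508*((795581/(-1845417684) + 1851912/999865) + 1269873) = 3473508*((795581*(-1/1845417684) + 1851912/999865) + 1269873) = 3473508*((-795581/1845417684 + 1851912/999865) + 1269873) = 3473508*(3416755680415243/1845168552612660 + 1269873) = 3473508*(2343133142167576807423/1845168552612660) = 678240976198684615099854157/153764046051055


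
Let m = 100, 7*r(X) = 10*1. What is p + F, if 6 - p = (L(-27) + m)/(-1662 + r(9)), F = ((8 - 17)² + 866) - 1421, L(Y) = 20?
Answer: -679899/1453 ≈ -467.93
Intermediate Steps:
r(X) = 10/7 (r(X) = (10*1)/7 = (⅐)*10 = 10/7)
F = -474 (F = ((-9)² + 866) - 1421 = (81 + 866) - 1421 = 947 - 1421 = -474)
p = 8823/1453 (p = 6 - (20 + 100)/(-1662 + 10/7) = 6 - 120/(-11624/7) = 6 - 120*(-7)/11624 = 6 - 1*(-105/1453) = 6 + 105/1453 = 8823/1453 ≈ 6.0723)
p + F = 8823/1453 - 474 = -679899/1453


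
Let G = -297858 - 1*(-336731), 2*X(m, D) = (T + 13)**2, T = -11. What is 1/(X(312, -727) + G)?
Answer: 1/38875 ≈ 2.5723e-5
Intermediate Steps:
X(m, D) = 2 (X(m, D) = (-11 + 13)**2/2 = (1/2)*2**2 = (1/2)*4 = 2)
G = 38873 (G = -297858 + 336731 = 38873)
1/(X(312, -727) + G) = 1/(2 + 38873) = 1/38875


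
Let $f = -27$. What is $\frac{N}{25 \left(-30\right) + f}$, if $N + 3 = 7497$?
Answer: $- \frac{2498}{259} \approx -9.6448$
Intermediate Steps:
$N = 7494$ ($N = -3 + 7497 = 7494$)
$\frac{N}{25 \left(-30\right) + f} = \frac{7494}{25 \left(-30\right) - 27} = \frac{7494}{-750 - 27} = \frac{7494}{-777} = 7494 \left(- \frac{1}{777}\right) = - \frac{2498}{259}$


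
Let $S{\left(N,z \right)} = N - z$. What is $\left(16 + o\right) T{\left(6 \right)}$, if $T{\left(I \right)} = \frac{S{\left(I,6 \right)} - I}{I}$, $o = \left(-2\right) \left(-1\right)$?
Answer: $-18$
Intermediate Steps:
$o = 2$
$T{\left(I \right)} = - \frac{6}{I}$ ($T{\left(I \right)} = \frac{\left(I - 6\right) - I}{I} = \frac{\left(-6 + I\right) - I}{I} = - \frac{6}{I}$)
$\left(16 + o\right) T{\left(6 \right)} = \left(16 + 2\right) \left(- \frac{6}{6}\right) = 18 \left(\left(-6\right) \frac{1}{6}\right) = 18 \left(-1\right) = -18$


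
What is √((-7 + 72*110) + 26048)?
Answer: √33961 ≈ 184.29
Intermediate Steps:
√((-7 + 72*110) + 26048) = √((-7 + 7920) + 26048) = √(7913 + 26048) = √33961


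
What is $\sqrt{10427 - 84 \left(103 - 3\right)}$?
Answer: $\sqrt{2027} \approx 45.022$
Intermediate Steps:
$\sqrt{10427 - 84 \left(103 - 3\right)} = \sqrt{10427 - 8400} = \sqrt{2027}$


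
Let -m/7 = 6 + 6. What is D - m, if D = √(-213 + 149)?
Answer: 84 + 8*I ≈ 84.0 + 8.0*I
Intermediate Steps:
m = -84 (m = -7*(6 + 6) = -7*12 = -84)
D = 8*I (D = √(-64) = 8*I ≈ 8.0*I)
D - m = 8*I - 1*(-84) = 8*I + 84 = 84 + 8*I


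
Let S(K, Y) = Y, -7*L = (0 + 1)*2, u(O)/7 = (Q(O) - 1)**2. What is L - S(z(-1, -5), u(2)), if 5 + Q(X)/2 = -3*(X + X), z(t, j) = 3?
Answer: -60027/7 ≈ -8575.3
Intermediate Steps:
Q(X) = -10 - 12*X (Q(X) = -10 + 2*(-3*(X + X)) = -10 + 2*(-6*X) = -10 - 12*X)
u(O) = 7*(-11 - 12*O)**2 (u(O) = 7*((-10 - 12*O) - 1)**2 = 7*(-11 - 12*O)**2)
L = -2/7 (L = -(0 + 1)*2/7 = -2/7 ≈ -0.28571)
L - S(z(-1, -5), u(2)) = -2/7 - 7*(11 + 12*2)**2 = -2/7 - 7*(11 + 24)**2 = -2/7 - 7*35**2 = -2/7 - 7*1225 = -2/7 - 1*8575 = -2/7 - 8575 = -60027/7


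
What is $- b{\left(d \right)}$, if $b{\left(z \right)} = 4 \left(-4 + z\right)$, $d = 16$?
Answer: $-48$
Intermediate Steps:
$b{\left(z \right)} = -16 + 4 z$
$- b{\left(d \right)} = - (-16 + 4 \cdot 16) = - (-16 + 64) = \left(-1\right) 48 = -48$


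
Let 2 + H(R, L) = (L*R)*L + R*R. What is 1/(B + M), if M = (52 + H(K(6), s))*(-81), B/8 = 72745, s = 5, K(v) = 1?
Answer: 1/575804 ≈ 1.7367e-6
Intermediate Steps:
B = 581960 (B = 8*72745 = 581960)
H(R, L) = -2 + R² + R*L² (H(R, L) = -2 + ((L*R)*L + R*R) = -2 + (R*L² + R²) = -2 + (R² + R*L²) = -2 + R² + R*L²)
M = -6156 (M = (52 + (-2 + 1² + 1*5²))*(-81) = (52 + (-2 + 1 + 1*25))*(-81) = (52 + (-2 + 1 + 25))*(-81) = (52 + 24)*(-81) = 76*(-81) = -6156)
1/(B + M) = 1/(581960 - 6156) = 1/575804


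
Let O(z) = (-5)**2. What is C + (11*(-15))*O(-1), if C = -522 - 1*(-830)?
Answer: -3817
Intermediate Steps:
O(z) = 25
C = 308 (C = -522 + 830 = 308)
C + (11*(-15))*O(-1) = 308 + (11*(-15))*25 = 308 - 165*25 = 308 - 4125 = -3817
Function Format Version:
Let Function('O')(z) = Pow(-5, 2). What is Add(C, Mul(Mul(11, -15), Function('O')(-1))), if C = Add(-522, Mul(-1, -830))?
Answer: -3817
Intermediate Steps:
Function('O')(z) = 25
C = 308 (C = Add(-522, 830) = 308)
Add(C, Mul(Mul(11, -15), Function('O')(-1))) = Add(308, Mul(Mul(11, -15), 25)) = Add(308, Mul(-165, 25)) = Add(308, -4125) = -3817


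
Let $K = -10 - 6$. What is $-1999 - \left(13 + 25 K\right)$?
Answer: $-1612$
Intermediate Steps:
$K = -16$ ($K = -10 - 6 = -16$)
$-1999 - \left(13 + 25 K\right) = -1999 - \left(13 + 25 \left(-16\right)\right) = -1999 - \left(13 - 400\right) = -1999 - -387 = -1999 + 387 = -1612$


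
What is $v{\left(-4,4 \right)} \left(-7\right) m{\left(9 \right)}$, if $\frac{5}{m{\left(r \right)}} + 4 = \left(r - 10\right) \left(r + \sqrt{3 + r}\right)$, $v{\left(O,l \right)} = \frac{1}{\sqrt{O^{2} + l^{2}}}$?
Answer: $- \frac{35 \sqrt{6}}{628} + \frac{455 \sqrt{2}}{1256} \approx 0.3758$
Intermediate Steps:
$v{\left(O,l \right)} = \frac{1}{\sqrt{O^{2} + l^{2}}}$
$m{\left(r \right)} = \frac{5}{-4 + \left(-10 + r\right) \left(r + \sqrt{3 + r}\right)}$ ($m{\left(r \right)} = \frac{5}{-4 + \left(r - 10\right) \left(r + \sqrt{3 + r}\right)} = \frac{5}{-4 + \left(-10 + r\right) \left(r + \sqrt{3 + r}\right)}$)
$v{\left(-4,4 \right)} \left(-7\right) m{\left(9 \right)} = \frac{1}{\sqrt{\left(-4\right)^{2} + 4^{2}}} \left(-7\right) \frac{5}{-4 + 9^{2} - 90 - 10 \sqrt{3 + 9} + 9 \sqrt{3 + 9}} = \frac{1}{\sqrt{16 + 16}} \left(-7\right) \frac{5}{-4 + 81 - 90 - 10 \sqrt{12} + 9 \sqrt{12}} = \frac{1}{\sqrt{32}} \left(-7\right) \frac{5}{-4 + 81 - 90 - 10 \cdot 2 \sqrt{3} + 9 \cdot 2 \sqrt{3}} = \frac{\sqrt{2}}{8} \left(-7\right) \frac{5}{-4 + 81 - 90 - 20 \sqrt{3} + 18 \sqrt{3}} = - \frac{7 \sqrt{2}}{8} \frac{5}{-13 - 2 \sqrt{3}} = - \frac{35 \sqrt{2}}{8 \left(-13 - 2 \sqrt{3}\right)}$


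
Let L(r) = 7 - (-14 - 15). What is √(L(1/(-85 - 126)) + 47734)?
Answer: √47770 ≈ 218.56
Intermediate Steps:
L(r) = 36 (L(r) = 7 - 1*(-29) = 7 + 29 = 36)
√(L(1/(-85 - 126)) + 47734) = √(36 + 47734) = √47770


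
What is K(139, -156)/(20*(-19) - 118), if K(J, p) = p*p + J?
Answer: -24475/498 ≈ -49.147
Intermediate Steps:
K(J, p) = J + p² (K(J, p) = p² + J = J + p²)
K(139, -156)/(20*(-19) - 118) = (139 + (-156)²)/(20*(-19) - 118) = (139 + 24336)/(-380 - 118) = 24475/(-498) = 24475*(-1/498) = -24475/498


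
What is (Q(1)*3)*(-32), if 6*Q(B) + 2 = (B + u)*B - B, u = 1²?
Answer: 16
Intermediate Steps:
u = 1
Q(B) = -⅓ - B/6 + B*(1 + B)/6 (Q(B) = -⅓ + ((B + 1)*B - B)/6 = -⅓ + ((1 + B)*B - B)/6 = -⅓ + (B*(1 + B) - B)/6 = -⅓ + (-B + B*(1 + B))/6 = -⅓ + (-B/6 + B*(1 + B)/6) = -⅓ - B/6 + B*(1 + B)/6)
(Q(1)*3)*(-32) = ((-⅓ + (⅙)*1²)*3)*(-32) = ((-⅓ + (⅙)*1)*3)*(-32) = ((-⅓ + ⅙)*3)*(-32) = -⅙*3*(-32) = -½*(-32) = 16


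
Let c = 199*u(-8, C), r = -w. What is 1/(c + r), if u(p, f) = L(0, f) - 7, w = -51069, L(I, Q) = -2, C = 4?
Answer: 1/49278 ≈ 2.0293e-5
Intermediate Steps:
u(p, f) = -9 (u(p, f) = -2 - 7 = -9)
r = 51069 (r = -1*(-51069) = 51069)
c = -1791 (c = 199*(-9) = -1791)
1/(c + r) = 1/(-1791 + 51069) = 1/49278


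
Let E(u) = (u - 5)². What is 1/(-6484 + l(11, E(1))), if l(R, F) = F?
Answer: -1/6468 ≈ -0.00015461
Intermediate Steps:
E(u) = (-5 + u)²
1/(-6484 + l(11, E(1))) = 1/(-6484 + (-5 + 1)²) = 1/(-6484 + (-4)²) = 1/(-6484 + 16) = 1/(-6468) = -1/6468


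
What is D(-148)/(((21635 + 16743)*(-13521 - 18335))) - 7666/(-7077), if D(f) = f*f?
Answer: 585753955855/540757802046 ≈ 1.0832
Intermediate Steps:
D(f) = f**2
D(-148)/(((21635 + 16743)*(-13521 - 18335))) - 7666/(-7077) = (-148)**2/(((21635 + 16743)*(-13521 - 18335))) - 7666/(-7077) = 21904/((38378*(-31856))) - 7666*(-1/7077) = 21904/(-1222569568) + 7666/7077 = 21904*(-1/1222569568) + 7666/7077 = -1369/76410598 + 7666/7077 = 585753955855/540757802046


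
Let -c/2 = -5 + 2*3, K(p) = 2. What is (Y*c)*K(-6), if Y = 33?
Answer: -132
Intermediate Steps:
c = -2 (c = -2*(-5 + 2*3) = -2*(-5 + 6) = -2*1 = -2)
(Y*c)*K(-6) = (33*(-2))*2 = -66*2 = -132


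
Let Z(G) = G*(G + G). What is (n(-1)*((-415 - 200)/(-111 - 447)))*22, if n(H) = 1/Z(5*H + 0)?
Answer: 451/930 ≈ 0.48495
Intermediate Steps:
Z(G) = 2*G**2 (Z(G) = G*(2*G) = 2*G**2)
n(H) = 1/(50*H**2) (n(H) = 1/(2*(5*H + 0)**2) = 1/(2*(5*H)**2) = 1/(2*(25*H**2)) = 1/(50*H**2))
(n(-1)*((-415 - 200)/(-111 - 447)))*22 = (((1/50)/(-1)**2)*((-415 - 200)/(-111 - 447)))*22 = (((1/50)*1)*(-615/(-558)))*22 = ((-615*(-1/558))/50)*22 = ((1/50)*(205/186))*22 = (41/1860)*22 = 451/930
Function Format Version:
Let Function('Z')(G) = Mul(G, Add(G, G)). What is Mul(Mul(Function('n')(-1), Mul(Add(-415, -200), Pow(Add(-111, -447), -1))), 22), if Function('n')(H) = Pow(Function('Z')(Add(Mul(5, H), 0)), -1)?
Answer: Rational(451, 930) ≈ 0.48495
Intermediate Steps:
Function('Z')(G) = Mul(2, Pow(G, 2)) (Function('Z')(G) = Mul(G, Mul(2, G)) = Mul(2, Pow(G, 2)))
Function('n')(H) = Mul(Rational(1, 50), Pow(H, -2)) (Function('n')(H) = Pow(Mul(2, Pow(Add(Mul(5, H), 0), 2)), -1) = Pow(Mul(2, Pow(Mul(5, H), 2)), -1) = Pow(Mul(2, Mul(25, Pow(H, 2))), -1) = Pow(Mul(50, Pow(H, 2)), -1) = Mul(Rational(1, 50), Pow(H, -2)))
Mul(Mul(Function('n')(-1), Mul(Add(-415, -200), Pow(Add(-111, -447), -1))), 22) = Mul(Mul(Mul(Rational(1, 50), Pow(-1, -2)), Mul(Add(-415, -200), Pow(Add(-111, -447), -1))), 22) = Mul(Mul(Mul(Rational(1, 50), 1), Mul(-615, Pow(-558, -1))), 22) = Mul(Mul(Rational(1, 50), Mul(-615, Rational(-1, 558))), 22) = Mul(Mul(Rational(1, 50), Rational(205, 186)), 22) = Mul(Rational(41, 1860), 22) = Rational(451, 930)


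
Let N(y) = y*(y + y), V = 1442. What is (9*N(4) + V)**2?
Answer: 2992900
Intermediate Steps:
N(y) = 2*y**2 (N(y) = y*(2*y) = 2*y**2)
(9*N(4) + V)**2 = (9*(2*4**2) + 1442)**2 = (9*(2*16) + 1442)**2 = (9*32 + 1442)**2 = (288 + 1442)**2 = 1730**2 = 2992900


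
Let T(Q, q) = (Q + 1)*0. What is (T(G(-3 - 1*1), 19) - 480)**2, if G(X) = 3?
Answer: 230400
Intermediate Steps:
T(Q, q) = 0 (T(Q, q) = (1 + Q)*0 = 0)
(T(G(-3 - 1*1), 19) - 480)**2 = (0 - 480)**2 = (-480)**2 = 230400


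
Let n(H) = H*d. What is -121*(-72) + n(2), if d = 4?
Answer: 8720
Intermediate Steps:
n(H) = 4*H (n(H) = H*4 = 4*H)
-121*(-72) + n(2) = -121*(-72) + 4*2 = 8712 + 8 = 8720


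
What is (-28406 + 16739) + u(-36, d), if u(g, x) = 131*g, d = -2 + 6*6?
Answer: -16383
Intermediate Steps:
d = 34 (d = -2 + 36 = 34)
(-28406 + 16739) + u(-36, d) = (-28406 + 16739) + 131*(-36) = -11667 - 4716 = -16383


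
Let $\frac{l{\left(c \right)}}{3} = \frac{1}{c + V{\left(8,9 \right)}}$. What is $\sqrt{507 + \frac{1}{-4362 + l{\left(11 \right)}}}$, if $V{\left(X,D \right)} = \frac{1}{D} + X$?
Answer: $\frac{\sqrt{285367637936919}}{750237} \approx 22.517$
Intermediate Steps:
$V{\left(X,D \right)} = X + \frac{1}{D}$
$l{\left(c \right)} = \frac{3}{\frac{73}{9} + c}$ ($l{\left(c \right)} = \frac{3}{c + \left(8 + \frac{1}{9}\right)} = \frac{3}{c + \frac{73}{9}} = \frac{3}{\frac{73}{9} + c}$)
$\sqrt{507 + \frac{1}{-4362 + l{\left(11 \right)}}} = \sqrt{507 + \frac{1}{-4362 + \frac{27}{73 + 9 \cdot 11}}} = \sqrt{507 + \frac{1}{-4362 + \frac{27}{73 + 99}}} = \sqrt{507 + \frac{1}{-4362 + \frac{27}{172}}} = \sqrt{507 + \frac{1}{- \frac{750237}{172}}} = \sqrt{507 - \frac{172}{750237}} = \sqrt{\frac{380369987}{750237}} = \frac{\sqrt{285367637936919}}{750237}$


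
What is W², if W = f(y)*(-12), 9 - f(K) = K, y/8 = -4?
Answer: 242064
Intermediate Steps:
y = -32 (y = 8*(-4) = -32)
f(K) = 9 - K
W = -492 (W = (9 - 1*(-32))*(-12) = (9 + 32)*(-12) = 41*(-12) = -492)
W² = (-492)² = 242064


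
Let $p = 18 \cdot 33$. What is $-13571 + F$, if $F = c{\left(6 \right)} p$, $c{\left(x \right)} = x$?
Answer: $-10007$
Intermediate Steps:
$p = 594$
$F = 3564$ ($F = 6 \cdot 594 = 3564$)
$-13571 + F = -13571 + 3564 = -10007$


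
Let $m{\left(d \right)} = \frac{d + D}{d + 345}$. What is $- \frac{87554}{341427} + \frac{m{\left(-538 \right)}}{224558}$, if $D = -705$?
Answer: $- \frac{3794139174715}{14797341703338} \approx -0.25641$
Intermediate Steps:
$m{\left(d \right)} = \frac{-705 + d}{345 + d}$ ($m{\left(d \right)} = \frac{d - 705}{d + 345} = \frac{-705 + d}{345 + d}$)
$- \frac{87554}{341427} + \frac{m{\left(-538 \right)}}{224558} = - \frac{87554}{341427} + \frac{\frac{1}{345 - 538} \left(-705 - 538\right)}{224558} = \left(-87554\right) \frac{1}{341427} + \frac{1}{-193} \left(-1243\right) \frac{1}{224558} = - \frac{87554}{341427} + \left(- \frac{1}{193}\right) \left(-1243\right) \frac{1}{224558} = - \frac{87554}{341427} + \frac{1243}{193} \cdot \frac{1}{224558} = - \frac{87554}{341427} + \frac{1243}{43339694} = - \frac{3794139174715}{14797341703338}$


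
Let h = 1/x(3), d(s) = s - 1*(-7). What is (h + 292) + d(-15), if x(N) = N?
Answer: 853/3 ≈ 284.33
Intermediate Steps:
d(s) = 7 + s (d(s) = s + 7 = 7 + s)
h = 1/3 ≈ 0.33333
(h + 292) + d(-15) = (1/3 + 292) + (7 - 15) = 877/3 - 8 = 853/3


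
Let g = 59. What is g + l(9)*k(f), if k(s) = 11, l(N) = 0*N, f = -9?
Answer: 59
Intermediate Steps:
l(N) = 0
g + l(9)*k(f) = 59 + 0*11 = 59 + 0 = 59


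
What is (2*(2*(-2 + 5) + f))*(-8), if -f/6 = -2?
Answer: -288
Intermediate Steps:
f = 12 (f = -6*(-2) = 12)
(2*(2*(-2 + 5) + f))*(-8) = (2*(2*(-2 + 5) + 12))*(-8) = (2*(2*3 + 12))*(-8) = (2*(6 + 12))*(-8) = (2*18)*(-8) = 36*(-8) = -288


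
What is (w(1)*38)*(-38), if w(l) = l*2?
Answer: -2888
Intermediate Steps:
w(l) = 2*l
(w(1)*38)*(-38) = ((2*1)*38)*(-38) = (2*38)*(-38) = 76*(-38) = -2888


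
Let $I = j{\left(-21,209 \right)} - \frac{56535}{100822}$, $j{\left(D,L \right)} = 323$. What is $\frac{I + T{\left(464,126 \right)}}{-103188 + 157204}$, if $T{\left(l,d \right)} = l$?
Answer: $\frac{79290379}{5446001152} \approx 0.014559$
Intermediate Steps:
$I = \frac{32508971}{100822}$ ($I = 323 - \frac{56535}{100822} = \frac{32508971}{100822} \approx 322.44$)
$\frac{I + T{\left(464,126 \right)}}{-103188 + 157204} = \frac{\frac{32508971}{100822} + 464}{-103188 + 157204} = \frac{79290379}{100822 \cdot 54016} = \frac{79290379}{100822} \cdot \frac{1}{54016} = \frac{79290379}{5446001152}$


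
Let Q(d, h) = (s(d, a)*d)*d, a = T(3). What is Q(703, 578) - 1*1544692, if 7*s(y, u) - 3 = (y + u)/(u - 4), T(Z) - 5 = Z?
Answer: 314061731/28 ≈ 1.1216e+7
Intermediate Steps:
T(Z) = 5 + Z
a = 8 (a = 5 + 3 = 8)
s(y, u) = 3/7 + (u + y)/(7*(-4 + u)) (s(y, u) = 3/7 + ((y + u)/(u - 4))/7 = 3/7 + ((u + y)/(-4 + u))/7 = 3/7 + (u + y)/(7*(-4 + u)))
Q(d, h) = d²*(5/7 + d/28) (Q(d, h) = (((-12 + d + 4*8)/(7*(-4 + 8)))*d)*d = (((⅐)*(-12 + d + 32)/4)*d)*d = (((⅐)*(¼)*(20 + d))*d)*d = ((5/7 + d/28)*d)*d = (d*(5/7 + d/28))*d = d²*(5/7 + d/28))
Q(703, 578) - 1*1544692 = (1/28)*703²*(20 + 703) - 1*1544692 = (1/28)*494209*723 - 1544692 = 357313107/28 - 1544692 = 314061731/28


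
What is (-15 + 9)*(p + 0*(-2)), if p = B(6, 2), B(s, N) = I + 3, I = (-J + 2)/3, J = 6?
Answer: -10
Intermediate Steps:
I = -4/3 (I = (-1*6 + 2)/3 = (-6 + 2)*(⅓) = -4*⅓ = -4/3 ≈ -1.3333)
B(s, N) = 5/3 (B(s, N) = -4/3 + 3 = 5/3)
p = 5/3 ≈ 1.6667
(-15 + 9)*(p + 0*(-2)) = (-15 + 9)*(5/3 + 0*(-2)) = -6*(5/3 + 0) = -6*5/3 = -10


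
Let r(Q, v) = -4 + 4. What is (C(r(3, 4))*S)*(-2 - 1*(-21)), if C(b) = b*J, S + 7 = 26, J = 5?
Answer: 0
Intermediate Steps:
r(Q, v) = 0
S = 19 (S = -7 + 26 = 19)
C(b) = 5*b (C(b) = b*5 = 5*b)
(C(r(3, 4))*S)*(-2 - 1*(-21)) = ((5*0)*19)*(-2 - 1*(-21)) = (0*19)*(-2 + 21) = 0*19 = 0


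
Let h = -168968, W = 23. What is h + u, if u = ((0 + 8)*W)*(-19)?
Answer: -172464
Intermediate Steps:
u = -3496 (u = ((0 + 8)*23)*(-19) = (8*23)*(-19) = 184*(-19) = -3496)
h + u = -168968 - 3496 = -172464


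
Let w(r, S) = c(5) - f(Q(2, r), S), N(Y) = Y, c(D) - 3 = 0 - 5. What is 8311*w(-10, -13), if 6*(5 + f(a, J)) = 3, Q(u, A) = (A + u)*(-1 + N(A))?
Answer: 41555/2 ≈ 20778.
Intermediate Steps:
c(D) = -2 (c(D) = 3 + (0 - 5) = 3 - 5 = -2)
Q(u, A) = (-1 + A)*(A + u) (Q(u, A) = (A + u)*(-1 + A) = (-1 + A)*(A + u))
f(a, J) = -9/2 (f(a, J) = -5 + (⅙)*3 = -5 + ½ = -9/2)
w(r, S) = 5/2 (w(r, S) = -2 - 1*(-9/2) = -2 + 9/2 = 5/2)
8311*w(-10, -13) = 8311*(5/2) = 41555/2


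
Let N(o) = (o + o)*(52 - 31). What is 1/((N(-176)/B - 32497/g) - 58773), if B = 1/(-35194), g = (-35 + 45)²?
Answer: 100/26009495003 ≈ 3.8447e-9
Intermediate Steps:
g = 100 (g = 10² = 100)
B = -1/35194 ≈ -2.8414e-5
N(o) = 42*o (N(o) = (2*o)*21 = 42*o)
1/((N(-176)/B - 32497/g) - 58773) = 1/(((42*(-176))/(-1/35194) - 32497/100) - 58773) = 1/((-7392*(-35194) - 32497*1/100) - 58773) = 1/((260154048 - 32497/100) - 58773) = 1/(26015372303/100 - 58773) = 1/(26009495003/100) = 100/26009495003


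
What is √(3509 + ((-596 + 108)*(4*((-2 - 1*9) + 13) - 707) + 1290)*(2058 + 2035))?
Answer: √1401454895 ≈ 37436.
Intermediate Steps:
√(3509 + ((-596 + 108)*(4*((-2 - 1*9) + 13) - 707) + 1290)*(2058 + 2035)) = √(3509 + (-488*(4*((-2 - 9) + 13) - 707) + 1290)*4093) = √(3509 + (-488*(4*(-11 + 13) - 707) + 1290)*4093) = √(3509 + (-488*(4*2 - 707) + 1290)*4093) = √(3509 + (-488*(8 - 707) + 1290)*4093) = √(3509 + (-488*(-699) + 1290)*4093) = √(3509 + (341112 + 1290)*4093) = √(3509 + 342402*4093) = √(3509 + 1401451386) = √1401454895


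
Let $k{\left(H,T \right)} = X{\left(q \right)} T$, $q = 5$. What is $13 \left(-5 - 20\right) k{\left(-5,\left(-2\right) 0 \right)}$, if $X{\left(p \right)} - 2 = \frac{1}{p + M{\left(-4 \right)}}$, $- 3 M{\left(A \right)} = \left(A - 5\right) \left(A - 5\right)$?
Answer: $0$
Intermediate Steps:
$M{\left(A \right)} = - \frac{\left(-5 + A\right)^{2}}{3}$ ($M{\left(A \right)} = - \frac{\left(A - 5\right) \left(A - 5\right)}{3} = - \frac{\left(-5 + A\right) \left(-5 + A\right)}{3} = - \frac{\left(-5 + A\right)^{2}}{3}$)
$X{\left(p \right)} = 2 + \frac{1}{-27 + p}$ ($X{\left(p \right)} = 2 + \frac{1}{p - \frac{\left(-5 - 4\right)^{2}}{3}} = 2 + \frac{1}{p - \frac{\left(-9\right)^{2}}{3}} = 2 + \frac{1}{p - 27} = 2 + \frac{1}{-27 + p}$)
$k{\left(H,T \right)} = \frac{43 T}{22}$ ($k{\left(H,T \right)} = \frac{-53 + 2 \cdot 5}{-27 + 5} T = \frac{-53 + 10}{-22} T = \left(- \frac{1}{22}\right) \left(-43\right) T = \frac{43 T}{22}$)
$13 \left(-5 - 20\right) k{\left(-5,\left(-2\right) 0 \right)} = 13 \left(-5 - 20\right) \frac{43 \left(\left(-2\right) 0\right)}{22} = 13 \left(-5 - 20\right) \frac{43}{22} \cdot 0 = 13 \left(-25\right) 0 = \left(-325\right) 0 = 0$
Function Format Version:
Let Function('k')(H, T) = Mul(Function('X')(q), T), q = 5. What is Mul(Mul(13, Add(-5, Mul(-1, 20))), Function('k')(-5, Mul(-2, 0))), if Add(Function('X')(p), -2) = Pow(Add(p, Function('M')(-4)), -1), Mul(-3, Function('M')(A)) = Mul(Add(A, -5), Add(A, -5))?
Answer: 0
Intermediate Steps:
Function('M')(A) = Mul(Rational(-1, 3), Pow(Add(-5, A), 2)) (Function('M')(A) = Mul(Rational(-1, 3), Mul(Add(A, -5), Add(A, -5))) = Mul(Rational(-1, 3), Mul(Add(-5, A), Add(-5, A))) = Mul(Rational(-1, 3), Pow(Add(-5, A), 2)))
Function('X')(p) = Add(2, Pow(Add(-27, p), -1)) (Function('X')(p) = Add(2, Pow(Add(p, Mul(Rational(-1, 3), Pow(Add(-5, -4), 2))), -1)) = Add(2, Pow(Add(p, Mul(Rational(-1, 3), Pow(-9, 2))), -1)) = Add(2, Pow(Add(p, Mul(Rational(-1, 3), 81)), -1)) = Add(2, Pow(Add(p, -27), -1)) = Add(2, Pow(Add(-27, p), -1)))
Function('k')(H, T) = Mul(Rational(43, 22), T) (Function('k')(H, T) = Mul(Mul(Pow(Add(-27, 5), -1), Add(-53, Mul(2, 5))), T) = Mul(Mul(Pow(-22, -1), Add(-53, 10)), T) = Mul(Mul(Rational(-1, 22), -43), T) = Mul(Rational(43, 22), T))
Mul(Mul(13, Add(-5, Mul(-1, 20))), Function('k')(-5, Mul(-2, 0))) = Mul(Mul(13, Add(-5, Mul(-1, 20))), Mul(Rational(43, 22), Mul(-2, 0))) = Mul(Mul(13, Add(-5, -20)), Mul(Rational(43, 22), 0)) = Mul(Mul(13, -25), 0) = Mul(-325, 0) = 0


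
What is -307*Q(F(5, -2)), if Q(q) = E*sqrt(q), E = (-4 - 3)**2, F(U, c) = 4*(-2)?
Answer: -30086*I*sqrt(2) ≈ -42548.0*I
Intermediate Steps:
F(U, c) = -8
E = 49 (E = (-7)**2 = 49)
Q(q) = 49*sqrt(q)
-307*Q(F(5, -2)) = -15043*sqrt(-8) = -15043*2*I*sqrt(2) = -30086*I*sqrt(2)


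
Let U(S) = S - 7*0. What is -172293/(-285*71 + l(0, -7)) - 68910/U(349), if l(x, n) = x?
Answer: -444754531/2354005 ≈ -188.94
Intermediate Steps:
U(S) = S (U(S) = S + 0 = S)
-172293/(-285*71 + l(0, -7)) - 68910/U(349) = -172293/(-285*71 + 0) - 68910/349 = -172293/(-20235 + 0) - 68910*1/349 = -172293/(-20235) - 68910/349 = -172293*(-1/20235) - 68910/349 = 57431/6745 - 68910/349 = -444754531/2354005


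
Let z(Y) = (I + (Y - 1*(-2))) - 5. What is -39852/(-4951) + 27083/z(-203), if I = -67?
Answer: -17601191/193089 ≈ -91.156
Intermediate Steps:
z(Y) = -70 + Y (z(Y) = (-67 + (Y - 1*(-2))) - 5 = (-67 + (Y + 2)) - 5 = (-67 + (2 + Y)) - 5 = (-65 + Y) - 5 = -70 + Y)
-39852/(-4951) + 27083/z(-203) = -39852/(-4951) + 27083/(-70 - 203) = -39852*(-1/4951) + 27083/(-273) = 39852/4951 + 27083*(-1/273) = 39852/4951 - 3869/39 = -17601191/193089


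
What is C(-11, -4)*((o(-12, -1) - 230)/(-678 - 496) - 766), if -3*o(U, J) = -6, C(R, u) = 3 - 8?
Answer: 2247640/587 ≈ 3829.0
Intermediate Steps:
C(R, u) = -5
o(U, J) = 2 (o(U, J) = -1/3*(-6) = 2)
C(-11, -4)*((o(-12, -1) - 230)/(-678 - 496) - 766) = -5*((2 - 230)/(-678 - 496) - 766) = -5*(-228/(-1174) - 766) = -5*(-228*(-1/1174) - 766) = -5*(114/587 - 766) = -5*(-449528/587) = 2247640/587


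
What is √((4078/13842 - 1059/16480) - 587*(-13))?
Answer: √689420485877642270/9504840 ≈ 87.357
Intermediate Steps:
√((4078/13842 - 1059/16480) - 587*(-13)) = √((4078*(1/13842) - 1059*1/16480) + 7631) = √((2039/6921 - 1059/16480) + 7631) = √(26273381/114058080 + 7631) = √(870403481861/114058080) = √689420485877642270/9504840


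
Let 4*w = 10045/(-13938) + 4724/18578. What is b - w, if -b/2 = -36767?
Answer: 38081872425601/517880328 ≈ 73534.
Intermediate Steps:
b = 73534 (b = -2*(-36767) = 73534)
w = -60386449/517880328 (w = (10045/(-13938) + 4724/18578)/4 = (10045*(-1/13938) + 4724*(1/18578))/4 = (-10045/13938 + 2362/9289)/4 = (1/4)*(-60386449/129470082) = -60386449/517880328 ≈ -0.11660)
b - w = 73534 - 1*(-60386449/517880328) = 73534 + 60386449/517880328 = 38081872425601/517880328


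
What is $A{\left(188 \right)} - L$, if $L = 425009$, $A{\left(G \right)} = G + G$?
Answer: $-424633$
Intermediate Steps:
$A{\left(G \right)} = 2 G$
$A{\left(188 \right)} - L = 2 \cdot 188 - 425009 = 376 - 425009 = -424633$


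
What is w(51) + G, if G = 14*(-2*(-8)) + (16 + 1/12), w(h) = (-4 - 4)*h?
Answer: -2015/12 ≈ -167.92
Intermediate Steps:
w(h) = -8*h
G = 2881/12 (G = 14*16 + (16 + 1/12) = 224 + 193/12 = 2881/12 ≈ 240.08)
w(51) + G = -8*51 + 2881/12 = -408 + 2881/12 = -2015/12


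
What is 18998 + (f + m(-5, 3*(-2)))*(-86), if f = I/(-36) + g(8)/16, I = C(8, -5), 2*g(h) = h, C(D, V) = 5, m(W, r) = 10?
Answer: 163156/9 ≈ 18128.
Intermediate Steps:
g(h) = h/2
I = 5
f = ⅑ (f = 5/(-36) + ((½)*8)/16 = 5*(-1/36) + 4*(1/16) = -5/36 + ¼ = ⅑ ≈ 0.11111)
18998 + (f + m(-5, 3*(-2)))*(-86) = 18998 + (⅑ + 10)*(-86) = 18998 + (91/9)*(-86) = 18998 - 7826/9 = 163156/9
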